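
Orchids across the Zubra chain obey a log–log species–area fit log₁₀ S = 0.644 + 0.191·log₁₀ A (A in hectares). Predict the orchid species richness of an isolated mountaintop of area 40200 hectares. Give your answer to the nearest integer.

S = 4.406 × 40200^0.191
ln S = ln 4.406 + 0.191 × ln 40200 = 1.4829 + 0.191 × 10.6016 = 3.5078
S = e^3.5078 ≈ 33.37

33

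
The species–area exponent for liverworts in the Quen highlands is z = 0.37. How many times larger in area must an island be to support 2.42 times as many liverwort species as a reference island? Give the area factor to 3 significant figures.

10.9

(A₂/A₁)^0.37 = 2.42, so A₂/A₁ = 2.42^(1/0.37) = 2.42^2.703
ln(A₂/A₁) = ln 2.42 / 0.37 = 0.8838 / 0.37 = 2.3886
A₂/A₁ = e^2.3886 ≈ 10.9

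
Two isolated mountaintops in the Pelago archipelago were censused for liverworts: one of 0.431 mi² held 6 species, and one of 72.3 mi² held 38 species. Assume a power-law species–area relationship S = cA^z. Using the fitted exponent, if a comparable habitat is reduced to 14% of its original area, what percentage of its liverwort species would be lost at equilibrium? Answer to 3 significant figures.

50.8%

z = ln(38/6) / ln(72.3/0.431) = 1.8458 / 5.1225 = 0.3603
S_new/S_old = (A_new/A_old)^z = 0.14^0.3603 = exp(0.3603 × -1.9661) = 0.4924
Fraction lost = 1 − 0.4924 = 0.5076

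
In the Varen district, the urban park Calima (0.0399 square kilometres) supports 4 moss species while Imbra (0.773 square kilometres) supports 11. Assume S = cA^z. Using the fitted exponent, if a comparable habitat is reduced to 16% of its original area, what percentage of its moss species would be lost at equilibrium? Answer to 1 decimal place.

z = ln(11/4) / ln(0.773/0.0399) = 1.0116 / 2.9639 = 0.3413
S_new/S_old = (A_new/A_old)^z = 0.16^0.3413 = exp(0.3413 × -1.8326) = 0.535
Fraction lost = 1 − 0.535 = 0.465

46.5%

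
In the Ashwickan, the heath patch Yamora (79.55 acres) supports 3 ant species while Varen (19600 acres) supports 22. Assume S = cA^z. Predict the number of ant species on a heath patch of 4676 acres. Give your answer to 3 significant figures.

13.1

z = ln(22/3) / ln(19600/79.55) = 1.9924 / 5.5069 = 0.3618
c = 3 / 79.55^0.3618 = 3 / 4.872 = 0.6158
S₃ = 0.6158 × 4676^0.3618 = 0.6158 × 21.27 ≈ 13.1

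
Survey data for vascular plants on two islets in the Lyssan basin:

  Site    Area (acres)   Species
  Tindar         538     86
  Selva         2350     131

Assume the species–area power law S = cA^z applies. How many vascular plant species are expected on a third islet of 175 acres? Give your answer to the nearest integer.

62

z = ln(131/86) / ln(2350/538) = 0.4209 / 1.4743 = 0.2855
c = 86 / 538^0.2855 = 86 / 6.019 = 14.29
S₃ = 14.29 × 175^0.2855 = 14.29 × 4.368 ≈ 62.41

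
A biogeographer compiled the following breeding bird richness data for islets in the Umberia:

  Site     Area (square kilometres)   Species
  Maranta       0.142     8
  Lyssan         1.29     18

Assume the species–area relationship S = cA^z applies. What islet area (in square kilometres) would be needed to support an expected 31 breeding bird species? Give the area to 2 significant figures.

5.7 square kilometres

z = ln(18/8) / ln(1.29/0.142) = 0.8109 / 2.2066 = 0.3675
c = 8 / 0.142^0.3675 = 8 / 0.488 = 16.39
A = (31/16.39)^(1/0.3675) ⇒ ln A = ln(1.891)/0.3675 = 1.7338
A = e^1.7338 ≈ 5.662 square kilometres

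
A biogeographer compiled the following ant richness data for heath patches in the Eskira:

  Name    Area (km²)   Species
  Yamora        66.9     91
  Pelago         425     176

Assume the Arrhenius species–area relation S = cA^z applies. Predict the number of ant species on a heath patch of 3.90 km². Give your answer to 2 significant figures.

z = ln(176/91) / ln(425/66.9) = 0.6596 / 1.8489 = 0.3568
c = 91 / 66.9^0.3568 = 91 / 4.48 = 20.31
S₃ = 20.31 × 3.9^0.3568 = 20.31 × 1.625 ≈ 33.01

33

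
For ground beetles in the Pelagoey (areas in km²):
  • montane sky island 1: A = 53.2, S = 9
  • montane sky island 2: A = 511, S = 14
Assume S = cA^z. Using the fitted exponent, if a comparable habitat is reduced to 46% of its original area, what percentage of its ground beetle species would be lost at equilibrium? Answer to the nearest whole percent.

14%

z = ln(14/9) / ln(511/53.2) = 0.4418 / 2.2623 = 0.1953
S_new/S_old = (A_new/A_old)^z = 0.46^0.1953 = exp(0.1953 × -0.7765) = 0.8593
Fraction lost = 1 − 0.8593 = 0.1407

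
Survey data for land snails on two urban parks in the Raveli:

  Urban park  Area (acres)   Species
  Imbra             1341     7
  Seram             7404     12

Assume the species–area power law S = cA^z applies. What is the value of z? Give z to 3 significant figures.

Taking logs: ln S = ln c + z ln A, so z = (ln S₂ − ln S₁)/(ln A₂ − ln A₁).
z = ln(12/7) / ln(7404/1341) = ln(1.714) / ln(5.521) = 0.5390 / 1.7086 = 0.3155

0.315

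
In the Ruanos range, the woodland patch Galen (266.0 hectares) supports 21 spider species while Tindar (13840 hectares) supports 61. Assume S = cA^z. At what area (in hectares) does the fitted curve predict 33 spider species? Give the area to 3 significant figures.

1420 hectares

z = ln(61/21) / ln(13840/266) = 1.0664 / 3.9518 = 0.2698
c = 21 / 266^0.2698 = 21 / 4.512 = 4.655
A = (33/4.655)^(1/0.2698) ⇒ ln A = ln(7.09)/0.2698 = 7.2585
A = e^7.2585 ≈ 1420 hectares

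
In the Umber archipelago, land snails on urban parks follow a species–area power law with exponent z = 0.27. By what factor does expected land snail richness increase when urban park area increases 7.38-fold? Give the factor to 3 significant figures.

S₂/S₁ = (A₂/A₁)^z = 7.38^0.27
ln(S₂/S₁) = 0.27 × ln 7.38 = 0.27 × 1.9988 = 0.5397
S₂/S₁ = e^0.5397 ≈ 1.715

1.72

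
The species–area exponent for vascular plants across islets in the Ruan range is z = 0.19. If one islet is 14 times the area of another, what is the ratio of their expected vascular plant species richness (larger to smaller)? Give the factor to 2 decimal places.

1.65

S₂/S₁ = (A₂/A₁)^z = 14^0.19
ln(S₂/S₁) = 0.19 × ln 14 = 0.19 × 2.6391 = 0.5014
S₂/S₁ = e^0.5014 ≈ 1.651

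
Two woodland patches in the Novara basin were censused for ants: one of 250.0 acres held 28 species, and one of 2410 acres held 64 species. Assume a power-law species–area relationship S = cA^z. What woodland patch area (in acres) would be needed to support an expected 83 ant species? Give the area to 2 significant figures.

4900 acres

z = ln(64/28) / ln(2410/250) = 0.8267 / 2.2659 = 0.3648
c = 28 / 250^0.3648 = 28 / 7.496 = 3.735
A = (83/3.735)^(1/0.3648) ⇒ ln A = ln(22.22)/0.3648 = 8.4999
A = e^8.4999 ≈ 4914 acres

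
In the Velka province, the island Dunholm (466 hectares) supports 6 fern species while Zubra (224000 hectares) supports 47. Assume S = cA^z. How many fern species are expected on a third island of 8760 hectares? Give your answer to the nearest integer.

z = ln(47/6) / ln(224000/466) = 2.0584 / 6.1752 = 0.3333
c = 6 / 466^0.3333 = 6 / 7.753 = 0.7739
S₃ = 0.7739 × 8760^0.3333 = 0.7739 × 20.61 ≈ 15.95

16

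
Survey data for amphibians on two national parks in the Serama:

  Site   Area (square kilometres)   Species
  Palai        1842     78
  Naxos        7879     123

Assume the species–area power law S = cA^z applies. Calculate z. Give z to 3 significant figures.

Taking logs: ln S = ln c + z ln A, so z = (ln S₂ − ln S₁)/(ln A₂ − ln A₁).
z = ln(123/78) / ln(7879/1842) = ln(1.577) / ln(4.277) = 0.4555 / 1.4533 = 0.3134

0.313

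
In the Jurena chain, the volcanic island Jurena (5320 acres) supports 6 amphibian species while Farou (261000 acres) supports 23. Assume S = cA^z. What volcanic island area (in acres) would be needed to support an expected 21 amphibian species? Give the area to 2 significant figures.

z = ln(23/6) / ln(261000/5320) = 1.3437 / 3.8930 = 0.3452
c = 6 / 5320^0.3452 = 6 / 19.32 = 0.3105
A = (21/0.3105)^(1/0.3452) ⇒ ln A = ln(67.63)/0.3452 = 12.2087
A = e^12.2087 ≈ 200529 acres

200000 acres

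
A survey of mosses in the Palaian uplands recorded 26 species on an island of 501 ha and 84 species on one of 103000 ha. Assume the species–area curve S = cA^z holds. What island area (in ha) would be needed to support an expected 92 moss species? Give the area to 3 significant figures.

156000 ha

z = ln(84/26) / ln(103000/501) = 1.1727 / 5.3259 = 0.2202
c = 26 / 501^0.2202 = 26 / 3.931 = 6.614
A = (92/6.614)^(1/0.2202) ⇒ ln A = ln(13.91)/0.2202 = 11.9556
A = e^11.9556 ≈ 155691 ha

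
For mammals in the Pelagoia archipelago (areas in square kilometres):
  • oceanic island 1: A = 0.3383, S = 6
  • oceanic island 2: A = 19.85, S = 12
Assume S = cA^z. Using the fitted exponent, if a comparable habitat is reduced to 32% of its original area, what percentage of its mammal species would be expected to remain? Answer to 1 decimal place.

z = ln(12/6) / ln(19.85/0.3383) = 0.6931 / 4.0720 = 0.1702
S_new/S_old = (A_new/A_old)^z = 0.32^0.1702 = exp(0.1702 × -1.1394) = 0.8237

82.4%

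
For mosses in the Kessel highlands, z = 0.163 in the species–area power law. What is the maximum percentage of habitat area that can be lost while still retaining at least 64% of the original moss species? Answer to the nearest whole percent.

Need (A_new/A_old)^0.163 = 0.64, so A_new/A_old = 0.64^(1/0.163) = 0.64^6.135
ln(A_new/A_old) = ln 0.64 / 0.163 = -0.4463 / 0.163 = -2.7380
A_new/A_old = e^-2.7380 ≈ 0.0647
Fraction that can be lost = 1 − 0.0647 = 0.9353

94%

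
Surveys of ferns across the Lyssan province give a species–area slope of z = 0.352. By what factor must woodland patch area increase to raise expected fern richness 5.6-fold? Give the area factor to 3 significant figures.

134

(A₂/A₁)^0.352 = 5.6, so A₂/A₁ = 5.6^(1/0.352) = 5.6^2.841
ln(A₂/A₁) = ln 5.6 / 0.352 = 1.7228 / 0.352 = 4.8942
A₂/A₁ = e^4.8942 ≈ 133.5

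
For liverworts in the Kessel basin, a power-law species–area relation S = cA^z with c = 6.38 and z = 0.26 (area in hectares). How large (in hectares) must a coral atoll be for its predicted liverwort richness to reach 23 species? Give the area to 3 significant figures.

139 hectares

23 = 6.38 × A^0.26  ⇒  A^0.26 = 23/6.38 = 3.605
ln A = ln(3.605) / 0.26 = 1.2823 / 0.26 = 4.9320
A = e^4.9320 ≈ 138.7 hectares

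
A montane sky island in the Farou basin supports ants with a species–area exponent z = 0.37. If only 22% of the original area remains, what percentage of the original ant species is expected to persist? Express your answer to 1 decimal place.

S_new/S_old = (A_new/A_old)^z = 0.22^0.37
= exp(0.37 × ln 0.22) = exp(0.37 × -1.5141) = exp(-0.5602) ≈ 0.5711

57.1%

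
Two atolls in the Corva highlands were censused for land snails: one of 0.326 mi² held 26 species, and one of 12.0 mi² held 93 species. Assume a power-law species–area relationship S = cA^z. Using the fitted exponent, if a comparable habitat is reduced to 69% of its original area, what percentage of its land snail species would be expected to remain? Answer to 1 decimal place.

z = ln(93/26) / ln(12/0.326) = 1.2745 / 3.6058 = 0.3535
S_new/S_old = (A_new/A_old)^z = 0.69^0.3535 = exp(0.3535 × -0.3711) = 0.8771

87.7%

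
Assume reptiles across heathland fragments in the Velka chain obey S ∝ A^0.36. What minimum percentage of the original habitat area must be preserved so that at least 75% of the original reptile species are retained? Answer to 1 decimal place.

Need (A_new/A_old)^0.36 = 0.75, so A_new/A_old = 0.75^(1/0.36) = 0.75^2.778
ln(A_new/A_old) = ln 0.75 / 0.36 = -0.2877 / 0.36 = -0.7991
A_new/A_old = e^-0.7991 ≈ 0.4497

45.0%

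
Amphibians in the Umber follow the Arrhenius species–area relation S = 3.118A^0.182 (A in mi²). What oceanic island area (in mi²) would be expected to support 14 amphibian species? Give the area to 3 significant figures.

14 = 3.118 × A^0.182  ⇒  A^0.182 = 14/3.118 = 4.49
ln A = ln(4.49) / 0.182 = 1.5019 / 0.182 = 8.2520
A = e^8.2520 ≈ 3835 mi²

3840 mi²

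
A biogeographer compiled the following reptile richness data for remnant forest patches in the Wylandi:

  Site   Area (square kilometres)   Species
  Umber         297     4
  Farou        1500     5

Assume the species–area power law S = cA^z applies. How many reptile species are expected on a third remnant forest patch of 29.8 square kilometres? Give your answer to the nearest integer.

z = ln(5/4) / ln(1500/297) = 0.2231 / 1.6195 = 0.1378
c = 4 / 297^0.1378 = 4 / 2.191 = 1.825
S₃ = 1.825 × 29.8^0.1378 = 1.825 × 1.596 ≈ 2.914

3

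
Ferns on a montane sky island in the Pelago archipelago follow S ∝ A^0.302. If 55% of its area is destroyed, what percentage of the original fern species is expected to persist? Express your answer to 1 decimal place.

S_new/S_old = (A_new/A_old)^z = 0.45^0.302
= exp(0.302 × ln 0.45) = exp(0.302 × -0.7985) = exp(-0.2411) ≈ 0.7857

78.6%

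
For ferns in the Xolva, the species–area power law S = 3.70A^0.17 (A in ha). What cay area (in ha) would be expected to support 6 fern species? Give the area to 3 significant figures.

6 = 3.7 × A^0.17  ⇒  A^0.17 = 6/3.7 = 1.622
ln A = ln(1.622) / 0.17 = 0.4834 / 0.17 = 2.8437
A = e^2.8437 ≈ 17.18 ha

17.2 ha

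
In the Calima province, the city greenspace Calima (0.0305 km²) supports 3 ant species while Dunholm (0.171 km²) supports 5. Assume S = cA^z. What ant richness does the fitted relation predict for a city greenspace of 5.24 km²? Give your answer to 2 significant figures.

14

z = ln(5/3) / ln(0.171/0.0305) = 0.5108 / 1.7239 = 0.2963
c = 3 / 0.0305^0.2963 = 3 / 0.3555 = 8.438
S₃ = 8.438 × 5.24^0.2963 = 8.438 × 1.634 ≈ 13.78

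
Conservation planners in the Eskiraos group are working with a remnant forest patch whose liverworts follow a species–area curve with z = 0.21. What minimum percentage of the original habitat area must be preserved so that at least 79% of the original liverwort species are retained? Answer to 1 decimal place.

32.5%

Need (A_new/A_old)^0.21 = 0.79, so A_new/A_old = 0.79^(1/0.21) = 0.79^4.762
ln(A_new/A_old) = ln 0.79 / 0.21 = -0.2357 / 0.21 = -1.1225
A_new/A_old = e^-1.1225 ≈ 0.3255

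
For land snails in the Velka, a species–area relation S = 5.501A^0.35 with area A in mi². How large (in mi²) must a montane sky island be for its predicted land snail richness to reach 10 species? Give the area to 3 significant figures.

5.52 mi²

10 = 5.501 × A^0.35  ⇒  A^0.35 = 10/5.501 = 1.818
ln A = ln(1.818) / 0.35 = 0.5977 / 0.35 = 1.7076
A = e^1.7076 ≈ 5.516 mi²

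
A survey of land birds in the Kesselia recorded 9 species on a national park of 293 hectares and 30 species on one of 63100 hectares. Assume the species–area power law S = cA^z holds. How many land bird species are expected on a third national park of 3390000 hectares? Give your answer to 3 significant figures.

73.3

z = ln(30/9) / ln(63100/293) = 1.2040 / 5.3723 = 0.2241
c = 9 / 293^0.2241 = 9 / 3.571 = 2.52
S₃ = 2.52 × 3390000^0.2241 = 2.52 × 29.07 ≈ 73.26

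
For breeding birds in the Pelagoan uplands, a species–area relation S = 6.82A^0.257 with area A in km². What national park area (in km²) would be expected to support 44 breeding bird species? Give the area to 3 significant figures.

1410 km²

44 = 6.82 × A^0.257  ⇒  A^0.257 = 44/6.82 = 6.452
ln A = ln(6.452) / 0.257 = 1.8643 / 0.257 = 7.2542
A = e^7.2542 ≈ 1414 km²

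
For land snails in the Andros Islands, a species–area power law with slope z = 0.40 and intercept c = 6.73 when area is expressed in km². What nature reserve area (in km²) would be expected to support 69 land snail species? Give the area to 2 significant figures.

69 = 6.73 × A^0.4  ⇒  A^0.4 = 69/6.73 = 10.25
ln A = ln(10.25) / 0.4 = 2.3275 / 0.4 = 5.8188
A = e^5.8188 ≈ 336.6 km²

340 km²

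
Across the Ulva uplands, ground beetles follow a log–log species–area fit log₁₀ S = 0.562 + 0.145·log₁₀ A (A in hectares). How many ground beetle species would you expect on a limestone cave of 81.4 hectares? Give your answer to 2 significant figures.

S = 3.648 × 81.4^0.145 = 3.648 × 1.893 ≈ 6.903

6.9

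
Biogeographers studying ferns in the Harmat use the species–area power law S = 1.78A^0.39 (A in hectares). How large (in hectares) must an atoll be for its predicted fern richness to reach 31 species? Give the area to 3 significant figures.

31 = 1.78 × A^0.39  ⇒  A^0.39 = 31/1.78 = 17.42
ln A = ln(17.42) / 0.39 = 2.8574 / 0.39 = 7.3266
A = e^7.3266 ≈ 1520 hectares

1520 hectares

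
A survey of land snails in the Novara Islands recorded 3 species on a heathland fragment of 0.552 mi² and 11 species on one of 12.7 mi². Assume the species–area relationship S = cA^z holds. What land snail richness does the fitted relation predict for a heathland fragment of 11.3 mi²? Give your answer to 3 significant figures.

10.5

z = ln(11/3) / ln(12.7/0.552) = 1.2993 / 3.1358 = 0.4143
c = 3 / 0.552^0.4143 = 3 / 0.7818 = 3.837
S₃ = 3.837 × 11.3^0.4143 = 3.837 × 2.731 ≈ 10.48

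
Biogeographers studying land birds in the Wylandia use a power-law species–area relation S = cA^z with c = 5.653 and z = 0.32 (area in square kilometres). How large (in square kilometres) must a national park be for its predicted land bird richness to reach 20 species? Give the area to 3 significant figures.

51.9 square kilometres

20 = 5.653 × A^0.32  ⇒  A^0.32 = 20/5.653 = 3.538
ln A = ln(3.538) / 0.32 = 1.2635 / 0.32 = 3.9486
A = e^3.9486 ≈ 51.86 square kilometres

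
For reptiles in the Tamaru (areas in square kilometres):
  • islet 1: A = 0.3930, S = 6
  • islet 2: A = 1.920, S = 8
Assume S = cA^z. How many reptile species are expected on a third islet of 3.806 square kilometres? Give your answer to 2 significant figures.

9.1

z = ln(8/6) / ln(1.92/0.393) = 0.2877 / 1.5863 = 0.1814
c = 6 / 0.393^0.1814 = 6 / 0.8442 = 7.107
S₃ = 7.107 × 3.806^0.1814 = 7.107 × 1.274 ≈ 9.057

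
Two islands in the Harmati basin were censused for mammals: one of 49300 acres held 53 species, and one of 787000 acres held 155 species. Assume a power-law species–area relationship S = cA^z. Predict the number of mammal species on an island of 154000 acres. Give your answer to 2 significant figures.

82

z = ln(155/53) / ln(787000/49300) = 1.0731 / 2.7703 = 0.3874
c = 53 / 49300^0.3874 = 53 / 65.75 = 0.8061
S₃ = 0.8061 × 154000^0.3874 = 0.8061 × 102.2 ≈ 82.39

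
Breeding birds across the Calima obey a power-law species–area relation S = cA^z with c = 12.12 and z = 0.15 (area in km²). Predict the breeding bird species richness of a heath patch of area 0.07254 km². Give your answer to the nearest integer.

S = 12.12 × 0.07254^0.15
ln S = ln 12.12 + 0.15 × ln 0.07254 = 2.4949 + 0.15 × -2.6236 = 2.1013
S = e^2.1013 ≈ 8.177

8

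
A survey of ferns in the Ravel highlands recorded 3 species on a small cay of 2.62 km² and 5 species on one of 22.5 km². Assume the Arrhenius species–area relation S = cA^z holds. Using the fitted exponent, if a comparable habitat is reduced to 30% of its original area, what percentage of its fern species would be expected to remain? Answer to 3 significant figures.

75.1%

z = ln(5/3) / ln(22.5/2.62) = 0.5108 / 2.1503 = 0.2376
S_new/S_old = (A_new/A_old)^z = 0.3^0.2376 = exp(0.2376 × -1.2040) = 0.7513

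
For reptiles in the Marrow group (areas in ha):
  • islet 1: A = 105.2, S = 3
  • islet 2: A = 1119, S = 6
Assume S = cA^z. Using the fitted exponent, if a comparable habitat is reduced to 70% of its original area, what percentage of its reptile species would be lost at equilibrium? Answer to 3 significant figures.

9.93%

z = ln(6/3) / ln(1119/105.2) = 0.6931 / 2.3643 = 0.2932
S_new/S_old = (A_new/A_old)^z = 0.7^0.2932 = exp(0.2932 × -0.3567) = 0.9007
Fraction lost = 1 − 0.9007 = 0.09928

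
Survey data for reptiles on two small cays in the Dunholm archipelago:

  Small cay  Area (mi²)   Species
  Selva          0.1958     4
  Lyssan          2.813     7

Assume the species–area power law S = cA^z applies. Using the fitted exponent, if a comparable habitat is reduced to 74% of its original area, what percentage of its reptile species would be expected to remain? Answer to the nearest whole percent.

z = ln(7/4) / ln(2.813/0.1958) = 0.5596 / 2.6649 = 0.2100
S_new/S_old = (A_new/A_old)^z = 0.74^0.2100 = exp(0.2100 × -0.3011) = 0.9387

94%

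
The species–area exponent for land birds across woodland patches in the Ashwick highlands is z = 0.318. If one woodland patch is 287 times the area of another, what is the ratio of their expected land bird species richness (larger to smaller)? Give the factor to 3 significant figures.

S₂/S₁ = (A₂/A₁)^z = 287^0.318
ln(S₂/S₁) = 0.318 × ln 287 = 0.318 × 5.6595 = 1.7997
S₂/S₁ = e^1.7997 ≈ 6.048

6.05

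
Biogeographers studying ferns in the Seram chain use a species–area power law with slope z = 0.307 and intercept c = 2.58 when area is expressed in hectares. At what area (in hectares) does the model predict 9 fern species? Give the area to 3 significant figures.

9 = 2.58 × A^0.307  ⇒  A^0.307 = 9/2.58 = 3.488
ln A = ln(3.488) / 0.307 = 1.2494 / 0.307 = 4.0698
A = e^4.0698 ≈ 58.55 hectares

58.5 hectares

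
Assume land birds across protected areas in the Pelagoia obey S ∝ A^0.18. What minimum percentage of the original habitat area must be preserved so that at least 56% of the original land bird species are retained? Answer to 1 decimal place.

4.0%

Need (A_new/A_old)^0.18 = 0.56, so A_new/A_old = 0.56^(1/0.18) = 0.56^5.556
ln(A_new/A_old) = ln 0.56 / 0.18 = -0.5798 / 0.18 = -3.2212
A_new/A_old = e^-3.2212 ≈ 0.03991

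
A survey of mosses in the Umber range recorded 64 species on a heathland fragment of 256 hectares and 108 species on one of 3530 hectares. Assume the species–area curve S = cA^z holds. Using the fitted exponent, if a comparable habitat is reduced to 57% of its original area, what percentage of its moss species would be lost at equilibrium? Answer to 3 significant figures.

z = ln(108/64) / ln(3530/256) = 0.5232 / 2.6239 = 0.1994
S_new/S_old = (A_new/A_old)^z = 0.57^0.1994 = exp(0.1994 × -0.5621) = 0.894
Fraction lost = 1 − 0.894 = 0.106

10.6%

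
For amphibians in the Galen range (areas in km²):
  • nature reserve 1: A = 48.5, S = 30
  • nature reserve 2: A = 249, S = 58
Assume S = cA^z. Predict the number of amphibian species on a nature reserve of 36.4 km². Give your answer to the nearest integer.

27

z = ln(58/30) / ln(249/48.5) = 0.6592 / 1.6359 = 0.4030
c = 30 / 48.5^0.4030 = 30 / 4.779 = 6.277
S₃ = 6.277 × 36.4^0.4030 = 6.277 × 4.257 ≈ 26.72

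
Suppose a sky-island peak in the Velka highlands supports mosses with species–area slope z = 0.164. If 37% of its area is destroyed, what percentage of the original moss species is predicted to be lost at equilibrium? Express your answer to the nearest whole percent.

7%

S_new/S_old = (A_new/A_old)^z = 0.63^0.164
= exp(0.164 × ln 0.63) = exp(0.164 × -0.4620) = exp(-0.0758) ≈ 0.927
Fraction lost = 1 − 0.927 = 0.07297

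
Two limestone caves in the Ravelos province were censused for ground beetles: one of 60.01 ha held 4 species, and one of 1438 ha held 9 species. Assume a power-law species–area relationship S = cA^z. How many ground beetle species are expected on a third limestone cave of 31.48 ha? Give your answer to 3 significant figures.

z = ln(9/4) / ln(1438/60.01) = 0.8109 / 3.1765 = 0.2553
c = 4 / 60.01^0.2553 = 4 / 2.844 = 1.406
S₃ = 1.406 × 31.48^0.2553 = 1.406 × 2.412 ≈ 3.393

3.39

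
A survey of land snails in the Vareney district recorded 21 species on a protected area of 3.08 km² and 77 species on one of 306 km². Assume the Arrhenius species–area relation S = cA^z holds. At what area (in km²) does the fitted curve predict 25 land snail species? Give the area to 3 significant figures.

z = ln(77/21) / ln(306/3.08) = 1.2993 / 4.5987 = 0.2825
c = 21 / 3.08^0.2825 = 21 / 1.374 = 15.28
A = (25/15.28)^(1/0.2825) ⇒ ln A = ln(1.636)/0.2825 = 1.7420
A = e^1.7420 ≈ 5.709 km²

5.71 km²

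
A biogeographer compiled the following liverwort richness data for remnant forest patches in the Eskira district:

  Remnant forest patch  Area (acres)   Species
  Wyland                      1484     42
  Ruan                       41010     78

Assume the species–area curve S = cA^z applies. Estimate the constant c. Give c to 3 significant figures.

10.8

z = ln(S₂/S₁) / ln(A₂/A₁) = ln(78/42) / ln(41010/1484) = 0.6190 / 3.3191 = 0.1865
c = S₁ / A₁^z = 42 / 1484^0.1865 = 42 / 3.904 = 10.76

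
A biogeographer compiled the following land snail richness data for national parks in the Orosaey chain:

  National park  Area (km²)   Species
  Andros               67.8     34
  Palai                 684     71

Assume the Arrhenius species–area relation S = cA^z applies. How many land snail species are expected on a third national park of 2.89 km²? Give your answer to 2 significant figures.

z = ln(71/34) / ln(684/67.8) = 0.7363 / 2.3114 = 0.3186
c = 34 / 67.8^0.3186 = 34 / 3.831 = 8.874
S₃ = 8.874 × 2.89^0.3186 = 8.874 × 1.402 ≈ 12.44

12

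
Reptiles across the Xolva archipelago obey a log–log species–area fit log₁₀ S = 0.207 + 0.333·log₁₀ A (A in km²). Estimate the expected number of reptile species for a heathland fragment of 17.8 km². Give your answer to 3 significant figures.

4.20

S = 1.611 × 17.8^0.333
ln S = ln 1.611 + 0.333 × ln 17.8 = 0.4766 + 0.333 × 2.8792 = 1.4354
S = e^1.4354 ≈ 4.201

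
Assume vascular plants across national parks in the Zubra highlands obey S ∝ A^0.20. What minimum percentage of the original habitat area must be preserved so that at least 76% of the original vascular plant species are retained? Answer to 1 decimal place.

Need (A_new/A_old)^0.2 = 0.76, so A_new/A_old = 0.76^(1/0.2) = 0.76^5
ln(A_new/A_old) = ln 0.76 / 0.2 = -0.2744 / 0.2 = -1.3722
A_new/A_old = e^-1.3722 ≈ 0.2536

25.4%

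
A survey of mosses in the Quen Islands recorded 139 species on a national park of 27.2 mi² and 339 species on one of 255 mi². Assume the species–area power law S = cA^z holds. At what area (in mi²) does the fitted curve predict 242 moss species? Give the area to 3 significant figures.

109 mi²

z = ln(339/139) / ln(255/27.2) = 0.8915 / 2.2380 = 0.3984
c = 139 / 27.2^0.3984 = 139 / 3.728 = 37.29
A = (242/37.29)^(1/0.3984) ⇒ ln A = ln(6.49)/0.3984 = 4.6951
A = e^4.6951 ≈ 109.4 mi²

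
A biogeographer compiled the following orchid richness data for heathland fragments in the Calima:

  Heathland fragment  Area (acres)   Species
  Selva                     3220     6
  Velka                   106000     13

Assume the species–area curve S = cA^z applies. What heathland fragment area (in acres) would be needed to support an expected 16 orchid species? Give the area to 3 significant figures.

z = ln(13/6) / ln(106000/3220) = 0.7732 / 3.4941 = 0.2213
c = 6 / 3220^0.2213 = 6 / 5.974 = 1.004
A = (16/1.004)^(1/0.2213) ⇒ ln A = ln(15.93)/0.2213 = 12.5095
A = e^12.5095 ≈ 270904 acres

271000 acres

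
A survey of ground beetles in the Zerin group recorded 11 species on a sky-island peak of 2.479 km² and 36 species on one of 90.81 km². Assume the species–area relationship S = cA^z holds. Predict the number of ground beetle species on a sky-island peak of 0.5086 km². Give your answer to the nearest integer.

7

z = ln(36/11) / ln(90.81/2.479) = 1.1856 / 3.6009 = 0.3293
c = 11 / 2.479^0.3293 = 11 / 1.348 = 8.158
S₃ = 8.158 × 0.5086^0.3293 = 8.158 × 0.8004 ≈ 6.53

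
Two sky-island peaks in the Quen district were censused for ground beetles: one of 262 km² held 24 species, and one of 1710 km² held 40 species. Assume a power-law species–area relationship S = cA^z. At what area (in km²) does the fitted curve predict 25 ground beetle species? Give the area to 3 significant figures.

304 km²

z = ln(40/24) / ln(1710/262) = 0.5108 / 1.8759 = 0.2723
c = 24 / 262^0.2723 = 24 / 4.555 = 5.268
A = (25/5.268)^(1/0.2723) ⇒ ln A = ln(4.745)/0.2723 = 5.7183
A = e^5.7183 ≈ 304.4 km²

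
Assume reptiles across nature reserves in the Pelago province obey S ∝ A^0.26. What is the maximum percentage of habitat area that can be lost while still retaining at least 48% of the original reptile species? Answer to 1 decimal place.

94.1%

Need (A_new/A_old)^0.26 = 0.48, so A_new/A_old = 0.48^(1/0.26) = 0.48^3.846
ln(A_new/A_old) = ln 0.48 / 0.26 = -0.7340 / 0.26 = -2.8230
A_new/A_old = e^-2.8230 ≈ 0.05943
Fraction that can be lost = 1 − 0.05943 = 0.9406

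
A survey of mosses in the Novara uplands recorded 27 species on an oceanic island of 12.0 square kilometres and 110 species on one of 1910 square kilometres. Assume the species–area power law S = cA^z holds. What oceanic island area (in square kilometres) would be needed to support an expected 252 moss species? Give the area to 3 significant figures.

z = ln(110/27) / ln(1910/12) = 1.4046 / 5.0700 = 0.2771
c = 27 / 12^0.2771 = 27 / 1.991 = 13.56
A = (252/13.56)^(1/0.2771) ⇒ ln A = ln(18.58)/0.2771 = 10.5469
A = e^10.5469 ≈ 38059 square kilometres

38100 square kilometres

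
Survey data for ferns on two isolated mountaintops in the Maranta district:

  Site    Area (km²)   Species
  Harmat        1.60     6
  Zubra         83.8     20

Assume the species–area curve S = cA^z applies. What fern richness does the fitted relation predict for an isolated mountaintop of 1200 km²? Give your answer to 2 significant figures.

45

z = ln(20/6) / ln(83.8/1.6) = 1.2040 / 3.9584 = 0.3042
c = 6 / 1.6^0.3042 = 6 / 1.154 = 5.201
S₃ = 5.201 × 1200^0.3042 = 5.201 × 8.641 ≈ 44.94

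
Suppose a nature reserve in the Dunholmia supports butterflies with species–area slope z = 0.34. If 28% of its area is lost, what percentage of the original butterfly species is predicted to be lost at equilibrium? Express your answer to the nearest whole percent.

11%

S_new/S_old = (A_new/A_old)^z = 0.72^0.34
= exp(0.34 × ln 0.72) = exp(0.34 × -0.3285) = exp(-0.1117) ≈ 0.8943
Fraction lost = 1 − 0.8943 = 0.1057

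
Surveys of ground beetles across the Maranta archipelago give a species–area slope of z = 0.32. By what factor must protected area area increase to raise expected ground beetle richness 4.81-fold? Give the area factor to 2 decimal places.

(A₂/A₁)^0.32 = 4.81, so A₂/A₁ = 4.81^(1/0.32) = 4.81^3.125
ln(A₂/A₁) = ln 4.81 / 0.32 = 1.5707 / 0.32 = 4.9084
A₂/A₁ = e^4.9084 ≈ 135.4

135.43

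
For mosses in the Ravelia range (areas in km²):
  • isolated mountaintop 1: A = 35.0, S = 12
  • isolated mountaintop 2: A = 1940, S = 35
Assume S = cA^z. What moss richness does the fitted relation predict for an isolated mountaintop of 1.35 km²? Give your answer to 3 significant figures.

z = ln(35/12) / ln(1940/35) = 1.0704 / 4.0151 = 0.2666
c = 12 / 35^0.2666 = 12 / 2.58 = 4.651
S₃ = 4.651 × 1.35^0.2666 = 4.651 × 1.083 ≈ 5.038

5.04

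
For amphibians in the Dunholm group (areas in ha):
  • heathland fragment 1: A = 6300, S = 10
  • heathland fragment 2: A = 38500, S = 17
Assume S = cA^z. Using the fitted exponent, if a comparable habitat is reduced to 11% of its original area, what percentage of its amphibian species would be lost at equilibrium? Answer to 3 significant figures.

z = ln(17/10) / ln(38500/6300) = 0.5306 / 1.8101 = 0.2931
S_new/S_old = (A_new/A_old)^z = 0.11^0.2931 = exp(0.2931 × -2.2073) = 0.5236
Fraction lost = 1 − 0.5236 = 0.4764

47.6%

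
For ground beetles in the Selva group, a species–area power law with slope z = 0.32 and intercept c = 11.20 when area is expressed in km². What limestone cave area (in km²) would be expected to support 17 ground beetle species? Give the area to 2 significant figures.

3.7 km²

17 = 11.2 × A^0.32  ⇒  A^0.32 = 17/11.2 = 1.518
ln A = ln(1.518) / 0.32 = 0.4173 / 0.32 = 1.3041
A = e^1.3041 ≈ 3.684 km²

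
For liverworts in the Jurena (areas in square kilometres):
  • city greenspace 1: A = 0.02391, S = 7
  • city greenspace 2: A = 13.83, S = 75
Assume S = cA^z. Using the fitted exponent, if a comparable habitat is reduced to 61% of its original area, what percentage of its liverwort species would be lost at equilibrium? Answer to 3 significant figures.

z = ln(75/7) / ln(13.83/0.02391) = 2.3716 / 6.3603 = 0.3729
S_new/S_old = (A_new/A_old)^z = 0.61^0.3729 = exp(0.3729 × -0.4943) = 0.8317
Fraction lost = 1 − 0.8317 = 0.1683

16.8%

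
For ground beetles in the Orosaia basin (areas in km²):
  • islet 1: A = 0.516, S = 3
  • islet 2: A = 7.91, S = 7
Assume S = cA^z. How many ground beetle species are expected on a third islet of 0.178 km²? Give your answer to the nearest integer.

z = ln(7/3) / ln(7.91/0.516) = 0.8473 / 2.7298 = 0.3104
c = 3 / 0.516^0.3104 = 3 / 0.8143 = 3.684
S₃ = 3.684 × 0.178^0.3104 = 3.684 × 0.5852 ≈ 2.156

2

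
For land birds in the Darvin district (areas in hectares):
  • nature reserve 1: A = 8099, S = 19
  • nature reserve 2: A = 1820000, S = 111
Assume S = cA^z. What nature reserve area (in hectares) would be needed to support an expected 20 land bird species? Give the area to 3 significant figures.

z = ln(111/19) / ln(1820000/8099) = 1.7651 / 5.4149 = 0.3260
c = 19 / 8099^0.3260 = 19 / 18.79 = 1.011
A = (20/1.011)^(1/0.3260) ⇒ ln A = ln(19.78)/0.3260 = 9.1569
A = e^9.1569 ≈ 9479 hectares

9480 hectares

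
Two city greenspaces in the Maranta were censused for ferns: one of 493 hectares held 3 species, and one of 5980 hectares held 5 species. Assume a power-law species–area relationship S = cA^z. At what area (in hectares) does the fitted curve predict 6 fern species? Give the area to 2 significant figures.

z = ln(5/3) / ln(5980/493) = 0.5108 / 2.4957 = 0.2047
c = 3 / 493^0.2047 = 3 / 3.558 = 0.8432
A = (6/0.8432)^(1/0.2047) ⇒ ln A = ln(7.116)/0.2047 = 9.5869
A = e^9.5869 ≈ 14573 hectares

15000 hectares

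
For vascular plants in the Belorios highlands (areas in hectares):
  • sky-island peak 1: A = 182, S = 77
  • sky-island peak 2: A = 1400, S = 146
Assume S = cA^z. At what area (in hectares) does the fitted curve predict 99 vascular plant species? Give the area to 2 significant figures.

410 hectares

z = ln(146/77) / ln(1400/182) = 0.6398 / 2.0402 = 0.3136
c = 77 / 182^0.3136 = 77 / 5.114 = 15.06
A = (99/15.06)^(1/0.3136) ⇒ ln A = ln(6.575)/0.3136 = 6.0054
A = e^6.0054 ≈ 405.6 hectares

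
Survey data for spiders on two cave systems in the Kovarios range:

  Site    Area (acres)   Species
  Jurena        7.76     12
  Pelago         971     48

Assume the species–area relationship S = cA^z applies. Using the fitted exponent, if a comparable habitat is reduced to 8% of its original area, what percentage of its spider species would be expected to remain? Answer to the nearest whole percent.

z = ln(48/12) / ln(971/7.76) = 1.3863 / 4.8293 = 0.2871
S_new/S_old = (A_new/A_old)^z = 0.08^0.2871 = exp(0.2871 × -2.5257) = 0.4843

48%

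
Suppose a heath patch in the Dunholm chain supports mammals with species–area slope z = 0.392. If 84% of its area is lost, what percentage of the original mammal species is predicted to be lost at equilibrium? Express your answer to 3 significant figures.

S_new/S_old = (A_new/A_old)^z = 0.16^0.392
= exp(0.392 × ln 0.16) = exp(0.392 × -1.8326) = exp(-0.7184) ≈ 0.4875
Fraction lost = 1 − 0.4875 = 0.5125

51.2%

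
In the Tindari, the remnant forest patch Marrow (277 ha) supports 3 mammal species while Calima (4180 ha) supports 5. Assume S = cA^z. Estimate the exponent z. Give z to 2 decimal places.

Taking logs: ln S = ln c + z ln A, so z = (ln S₂ − ln S₁)/(ln A₂ − ln A₁).
z = ln(5/3) / ln(4180/277) = ln(1.667) / ln(15.09) = 0.5108 / 2.7140 = 0.1882

0.19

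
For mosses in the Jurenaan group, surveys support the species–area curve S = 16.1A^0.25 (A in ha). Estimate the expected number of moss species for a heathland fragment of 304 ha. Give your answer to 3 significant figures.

S = 16.1 × 304^0.25
ln S = ln 16.1 + 0.25 × ln 304 = 2.7788 + 0.25 × 5.7170 = 4.2081
S = e^4.2081 ≈ 67.23

67.2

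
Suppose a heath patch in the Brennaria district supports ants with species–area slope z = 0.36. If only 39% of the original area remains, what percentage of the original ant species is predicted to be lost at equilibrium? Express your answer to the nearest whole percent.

29%

S_new/S_old = (A_new/A_old)^z = 0.39^0.36
= exp(0.36 × ln 0.39) = exp(0.36 × -0.9416) = exp(-0.3390) ≈ 0.7125
Fraction lost = 1 − 0.7125 = 0.2875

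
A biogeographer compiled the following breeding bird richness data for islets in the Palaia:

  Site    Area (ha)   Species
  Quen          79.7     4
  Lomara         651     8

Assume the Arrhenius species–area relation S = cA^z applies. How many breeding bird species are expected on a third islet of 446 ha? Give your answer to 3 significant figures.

7.06

z = ln(8/4) / ln(651/79.7) = 0.6931 / 2.1002 = 0.3300
c = 4 / 79.7^0.3300 = 4 / 4.242 = 0.943
S₃ = 0.943 × 446^0.3300 = 0.943 × 7.488 ≈ 7.061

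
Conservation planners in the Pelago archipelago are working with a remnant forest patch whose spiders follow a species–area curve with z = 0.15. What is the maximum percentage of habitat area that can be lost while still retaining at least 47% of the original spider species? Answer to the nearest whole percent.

99%

Need (A_new/A_old)^0.15 = 0.47, so A_new/A_old = 0.47^(1/0.15) = 0.47^6.667
ln(A_new/A_old) = ln 0.47 / 0.15 = -0.7550 / 0.15 = -5.0335
A_new/A_old = e^-5.0335 ≈ 0.006516
Fraction that can be lost = 1 − 0.006516 = 0.9935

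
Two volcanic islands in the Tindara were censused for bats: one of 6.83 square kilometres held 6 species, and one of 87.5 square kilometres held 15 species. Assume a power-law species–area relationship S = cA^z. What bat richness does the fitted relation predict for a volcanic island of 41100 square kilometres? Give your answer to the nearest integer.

z = ln(15/6) / ln(87.5/6.83) = 0.9163 / 2.5503 = 0.3593
c = 6 / 6.83^0.3593 = 6 / 1.994 = 3.009
S₃ = 3.009 × 41100^0.3593 = 3.009 × 45.47 ≈ 136.8

137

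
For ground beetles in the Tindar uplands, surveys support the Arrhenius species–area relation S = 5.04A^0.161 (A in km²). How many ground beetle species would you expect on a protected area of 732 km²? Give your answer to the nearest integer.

15

S = 5.04 × 732^0.161
ln S = ln 5.04 + 0.161 × ln 732 = 1.6174 + 0.161 × 6.5958 = 2.6793
S = e^2.6793 ≈ 14.58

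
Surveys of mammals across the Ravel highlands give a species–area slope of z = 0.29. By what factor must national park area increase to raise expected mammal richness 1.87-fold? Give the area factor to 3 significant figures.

(A₂/A₁)^0.29 = 1.87, so A₂/A₁ = 1.87^(1/0.29) = 1.87^3.448
ln(A₂/A₁) = ln 1.87 / 0.29 = 0.6259 / 0.29 = 2.1584
A₂/A₁ = e^2.1584 ≈ 8.657

8.66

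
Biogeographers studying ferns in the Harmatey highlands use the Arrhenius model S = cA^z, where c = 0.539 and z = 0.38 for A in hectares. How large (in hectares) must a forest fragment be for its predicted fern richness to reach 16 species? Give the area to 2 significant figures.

16 = 0.539 × A^0.38  ⇒  A^0.38 = 16/0.539 = 29.68
ln A = ln(29.68) / 0.38 = 3.3906 / 0.38 = 8.9227
A = e^8.9227 ≈ 7500 hectares

7500 hectares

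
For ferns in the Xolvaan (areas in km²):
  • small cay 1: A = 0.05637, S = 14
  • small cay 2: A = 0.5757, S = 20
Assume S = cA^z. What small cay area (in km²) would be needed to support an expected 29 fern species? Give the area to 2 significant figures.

z = ln(20/14) / ln(0.5757/0.05637) = 0.3567 / 2.3236 = 0.1535
c = 14 / 0.05637^0.1535 = 14 / 0.6431 = 21.77
A = (29/21.77)^(1/0.1535) ⇒ ln A = ln(1.332)/0.1535 = 1.8685
A = e^1.8685 ≈ 6.478 km²

6.5 km²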